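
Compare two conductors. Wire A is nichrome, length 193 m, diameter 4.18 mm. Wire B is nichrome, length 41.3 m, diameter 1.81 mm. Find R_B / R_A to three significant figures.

1.14

R ∝ ρL/d², so R_B/R_A = (L_B/L_A) × (d_A/d_B)²
= (41.3/193) × (4.18/1.81)² = 1.14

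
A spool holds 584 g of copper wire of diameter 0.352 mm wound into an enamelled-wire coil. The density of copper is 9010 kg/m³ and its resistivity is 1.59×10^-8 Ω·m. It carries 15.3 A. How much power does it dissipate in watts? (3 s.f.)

25500 W

A = π(d/2)² = π(1.7600e-04 m)² = 9.7314e-08 m²
L = m/(density·A) = 0.584/(9010×9.7314e-08) = 666.1 m
R = ρL/A = (1.59×10^-8)(666.1)/(9.7314e-08) = 108.8 Ω
P = I²R = (15.3)² × 108.8 = 25500 W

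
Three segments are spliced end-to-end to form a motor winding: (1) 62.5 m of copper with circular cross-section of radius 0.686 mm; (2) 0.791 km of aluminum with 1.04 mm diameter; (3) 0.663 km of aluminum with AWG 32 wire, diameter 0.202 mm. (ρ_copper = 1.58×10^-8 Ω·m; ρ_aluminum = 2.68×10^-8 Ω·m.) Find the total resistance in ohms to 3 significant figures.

Seg 1: A = πr² = π(6.8600e-04 m)² = 1.478e-06 m²
R_1 = (1.58×10^-8)(62.5)/(1.478e-06) = 0.6679 Ω
Seg 2: A = π(d/2)² = π(5.2000e-04 m)² = 8.495e-07 m²
R_2 = (2.68×10^-8)(791)/(8.495e-07) = 24.95 Ω
Seg 3: A = π(0.202/2 mm)² = π(1.0100e-04 m)² = 3.205e-08 m²
R_3 = (2.68×10^-8)(663)/(3.205e-08) = 554.4 Ω
R_total = R_1 + R_2 + R_3 = 580 Ω

580 Ω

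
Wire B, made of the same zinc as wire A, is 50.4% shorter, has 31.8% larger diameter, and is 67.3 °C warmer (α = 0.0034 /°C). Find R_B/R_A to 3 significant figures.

R ∝ ρL/d² with ρ ∝ (1+αΔT), so R_B/R_A = (1 − 50.4/100) × (1 + 31.8/100)⁻² × (1 + 0.0034×67.3)
= 0.496 × 0.5757 × 1.229 = 0.351

0.351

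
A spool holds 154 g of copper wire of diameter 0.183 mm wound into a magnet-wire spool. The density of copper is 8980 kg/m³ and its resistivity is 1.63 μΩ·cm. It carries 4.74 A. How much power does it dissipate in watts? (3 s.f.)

ρ = 1.63 μΩ·cm = 1.63×10^-8 Ω·m
A = π(d/2)² = π(9.1500e-05 m)² = 2.6302e-08 m²
L = m/(density·A) = 0.154/(8980×2.6302e-08) = 652 m
R = ρL/A = (1.63×10^-8)(652)/(2.6302e-08) = 404.1 Ω
P = I²R = (4.74)² × 404.1 = 9080 W

9080 W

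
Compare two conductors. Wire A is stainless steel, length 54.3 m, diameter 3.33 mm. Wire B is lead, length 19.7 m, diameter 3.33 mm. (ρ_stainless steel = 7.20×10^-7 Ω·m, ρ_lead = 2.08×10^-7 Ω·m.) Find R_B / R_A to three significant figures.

R ∝ ρL/d², so R_B/R_A = (ρ_B/ρ_A) × (L_B/L_A)
= (2.08×10^-7/7.20×10^-7) × (19.7/54.3) = 0.105

0.105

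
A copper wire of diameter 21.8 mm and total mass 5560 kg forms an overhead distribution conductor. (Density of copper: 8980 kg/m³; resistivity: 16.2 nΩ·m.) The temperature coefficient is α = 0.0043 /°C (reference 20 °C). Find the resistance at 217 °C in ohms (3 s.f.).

ρ = 16.2 nΩ·m = 1.62×10^-8 Ω·m
A = π(d/2)² = π(1.0900e-02 m)² = 3.7325e-04 m²
L = m/(density·A) = 5560/(8980×3.7325e-04) = 1659 m
R = ρL/A = (1.62×10^-8)(1659)/(3.7325e-04) = 0.072 Ω
R(217 °C) = 0.072 × (1 + 0.0043×197) = 0.133 Ω

0.133 Ω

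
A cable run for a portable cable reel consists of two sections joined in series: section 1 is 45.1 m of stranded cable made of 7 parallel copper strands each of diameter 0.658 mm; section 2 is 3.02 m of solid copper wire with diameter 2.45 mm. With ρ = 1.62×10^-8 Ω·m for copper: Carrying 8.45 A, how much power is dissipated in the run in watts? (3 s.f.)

Section 1: A_strand = π(3.2900e-04)² = 3.400e-07 m²; R₁ = ρL/(N·A_s) = (1.62×10^-8)(45.1)/(7×3.400e-07) = 0.3069 Ω
Section 2: A = π(d/2)² = π(1.2250e-03 m)² = 4.714e-06 m²
R₂ = (1.62×10^-8)(3.02)/(4.714e-06) = 0.01038 Ω
R = R₁ + R₂ = 0.3173 Ω
P = I²R = (8.45)² × 0.3173 = 22.7 W

22.7 W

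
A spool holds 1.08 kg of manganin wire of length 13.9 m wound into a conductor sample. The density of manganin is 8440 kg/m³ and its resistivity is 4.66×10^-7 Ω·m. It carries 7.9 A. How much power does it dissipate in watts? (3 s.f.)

A = m/(density·L) = 1.08/(8440×13.9) = 9.2059e-06 m²
R = ρL/A = (4.66×10^-7)(13.9)/(9.2059e-06) = 0.7036 Ω
P = I²R = (7.9)² × 0.7036 = 43.9 W

43.9 W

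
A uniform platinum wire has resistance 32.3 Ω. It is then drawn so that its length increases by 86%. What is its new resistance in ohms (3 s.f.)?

112 Ω

k = 1 + 86/100 = 1.86; volume constant ⇒ A' = A/k, so R' = k²R.
R' = 3.46 × 32.3 = 112 Ω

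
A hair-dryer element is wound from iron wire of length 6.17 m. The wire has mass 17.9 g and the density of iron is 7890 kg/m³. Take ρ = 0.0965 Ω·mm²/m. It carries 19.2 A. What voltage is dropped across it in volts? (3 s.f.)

ρ = 0.0965 Ω·mm²/m = 9.65×10^-8 Ω·m
A = m/(density·L) = 0.0179/(7890×6.17) = 3.6770e-07 m²
R = ρL/A = (9.65×10^-8)(6.17)/(3.6770e-07) = 1.619 Ω
V = IR = 19.2 × 1.619 = 31.1 V

31.1 V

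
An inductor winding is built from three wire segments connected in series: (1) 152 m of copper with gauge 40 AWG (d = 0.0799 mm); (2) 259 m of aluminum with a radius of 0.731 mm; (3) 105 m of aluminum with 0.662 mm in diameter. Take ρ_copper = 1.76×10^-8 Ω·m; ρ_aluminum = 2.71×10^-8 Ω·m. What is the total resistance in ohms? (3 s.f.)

546 Ω

Seg 1: A = π(0.0799/2 mm)² = π(3.9950e-05 m)² = 5.014e-09 m²
R_1 = (1.76×10^-8)(152)/(5.014e-09) = 533.5 Ω
Seg 2: A = πr² = π(7.3100e-04 m)² = 1.679e-06 m²
R_2 = (2.71×10^-8)(259)/(1.679e-06) = 4.181 Ω
Seg 3: A = π(d/2)² = π(3.3100e-04 m)² = 3.442e-07 m²
R_3 = (2.71×10^-8)(105)/(3.442e-07) = 8.267 Ω
R_total = R_1 + R_2 + R_3 = 546 Ω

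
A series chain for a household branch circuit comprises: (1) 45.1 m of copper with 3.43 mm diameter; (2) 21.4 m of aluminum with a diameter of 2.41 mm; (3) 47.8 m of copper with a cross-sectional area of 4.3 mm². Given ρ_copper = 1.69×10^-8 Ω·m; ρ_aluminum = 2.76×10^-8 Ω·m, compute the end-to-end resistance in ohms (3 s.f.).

0.400 Ω

Seg 1: A = π(d/2)² = π(1.7150e-03 m)² = 9.240e-06 m²
R_1 = (1.69×10^-8)(45.1)/(9.240e-06) = 0.08249 Ω
Seg 2: A = π(d/2)² = π(1.2050e-03 m)² = 4.562e-06 m²
R_2 = (2.76×10^-8)(21.4)/(4.562e-06) = 0.1295 Ω
Seg 3: A = 4.3 mm² = 4.300e-06 m²
R_3 = (1.69×10^-8)(47.8)/(4.300e-06) = 0.1879 Ω
R_total = R_1 + R_2 + R_3 = 0.400 Ω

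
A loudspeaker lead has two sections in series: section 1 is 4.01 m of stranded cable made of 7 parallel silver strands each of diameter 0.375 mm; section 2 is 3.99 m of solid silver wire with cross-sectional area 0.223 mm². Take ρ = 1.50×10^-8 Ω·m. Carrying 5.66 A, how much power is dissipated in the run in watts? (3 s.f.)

Section 1: A_strand = π(1.8750e-04)² = 1.104e-07 m²; R₁ = ρL/(N·A_s) = (1.50×10^-8)(4.01)/(7×1.104e-07) = 0.0778 Ω
Section 2: A = 0.223 mm² = 2.230e-07 m²
R₂ = (1.50×10^-8)(3.99)/(2.230e-07) = 0.2684 Ω
R = R₁ + R₂ = 0.3462 Ω
P = I²R = (5.66)² × 0.3462 = 11.1 W

11.1 W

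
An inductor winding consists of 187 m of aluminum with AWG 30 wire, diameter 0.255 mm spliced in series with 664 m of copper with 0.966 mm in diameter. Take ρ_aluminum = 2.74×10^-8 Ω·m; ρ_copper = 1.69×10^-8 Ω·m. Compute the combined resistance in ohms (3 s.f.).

Segment 1: A = π(0.255/2 mm)² = π(1.2750e-04 m)² = 5.107e-08 m²
R₁ = ρL/A = (2.74×10^-8)(187)/(5.107e-08) = 100.3 Ω
Segment 2: A = π(d/2)² = π(4.8300e-04 m)² = 7.329e-07 m²
R₂ = (1.69×10^-8)(664)/(7.329e-07) = 15.31 Ω
R = R₁ + R₂ = 116 Ω

116 Ω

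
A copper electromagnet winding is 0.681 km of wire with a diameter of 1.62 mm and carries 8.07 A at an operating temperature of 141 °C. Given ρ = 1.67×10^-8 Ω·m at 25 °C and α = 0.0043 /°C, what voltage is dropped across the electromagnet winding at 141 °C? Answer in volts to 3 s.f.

66.7 V

A = π(d/2)² = π(8.1000e-04 m)² = 2.061e-06 m²
R₍25₎ = ρL/A = (1.67×10^-8)(681)/(2.061e-06) = 5.518 Ω
R₍141₎ = R₍25₎(1 + αΔT) = 5.518 × (1 + 0.0043×116) = 8.27 Ω
V = IR = 8.07 × 8.27 = 66.7 V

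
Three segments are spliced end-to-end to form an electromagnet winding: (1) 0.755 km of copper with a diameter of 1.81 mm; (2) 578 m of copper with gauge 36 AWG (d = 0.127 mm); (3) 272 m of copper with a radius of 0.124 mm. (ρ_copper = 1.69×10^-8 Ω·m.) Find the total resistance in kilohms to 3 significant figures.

0.871 kΩ

Seg 1: A = π(d/2)² = π(9.0500e-04 m)² = 2.573e-06 m²
R_1 = (1.69×10^-8)(755)/(2.573e-06) = 4.959 Ω
Seg 2: A = π(0.127/2 mm)² = π(6.3500e-05 m)² = 1.267e-08 m²
R_2 = (1.69×10^-8)(578)/(1.267e-08) = 771.1 Ω
Seg 3: A = πr² = π(1.2400e-04 m)² = 4.831e-08 m²
R_3 = (1.69×10^-8)(272)/(4.831e-08) = 95.16 Ω
R_total = R_1 + R_2 + R_3 = 0.871 kΩ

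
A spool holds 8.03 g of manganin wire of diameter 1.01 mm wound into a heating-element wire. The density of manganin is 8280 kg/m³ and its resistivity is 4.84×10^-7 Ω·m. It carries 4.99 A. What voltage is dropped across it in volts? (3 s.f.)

3.65 V

A = π(d/2)² = π(5.0500e-04 m)² = 8.0118e-07 m²
L = m/(density·A) = 0.00803/(8280×8.0118e-07) = 1.21 m
R = ρL/A = (4.84×10^-7)(1.21)/(8.0118e-07) = 0.7312 Ω
V = IR = 4.99 × 0.7312 = 3.65 V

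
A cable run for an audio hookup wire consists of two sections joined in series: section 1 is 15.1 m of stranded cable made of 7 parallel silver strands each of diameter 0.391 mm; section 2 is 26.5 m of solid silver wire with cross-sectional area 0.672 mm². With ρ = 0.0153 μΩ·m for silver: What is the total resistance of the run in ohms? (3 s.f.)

0.878 Ω

ρ = 0.0153 μΩ·m = 1.53×10^-8 Ω·m
Section 1: A_strand = π(1.9550e-04)² = 1.201e-07 m²; R₁ = ρL/(N·A_s) = (1.53×10^-8)(15.1)/(7×1.201e-07) = 0.2749 Ω
Section 2: A = 0.672 mm² = 6.720e-07 m²
R₂ = (1.53×10^-8)(26.5)/(6.720e-07) = 0.6033 Ω
R = R₁ + R₂ = 0.878 Ω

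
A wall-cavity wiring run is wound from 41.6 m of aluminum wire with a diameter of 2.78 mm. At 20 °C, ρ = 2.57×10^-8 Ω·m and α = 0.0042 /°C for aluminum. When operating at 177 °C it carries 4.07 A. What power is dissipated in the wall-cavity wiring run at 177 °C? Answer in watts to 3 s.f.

4.84 W

A = π(d/2)² = π(1.3900e-03 m)² = 6.070e-06 m²
R₍20₎ = ρL/A = (2.57×10^-8)(41.6)/(6.070e-06) = 0.1761 Ω
R₍177₎ = R₍20₎(1 + αΔT) = 0.1761 × (1 + 0.0042×157) = 0.2923 Ω
P = I²R = (4.07)² × 0.2923 = 4.84 W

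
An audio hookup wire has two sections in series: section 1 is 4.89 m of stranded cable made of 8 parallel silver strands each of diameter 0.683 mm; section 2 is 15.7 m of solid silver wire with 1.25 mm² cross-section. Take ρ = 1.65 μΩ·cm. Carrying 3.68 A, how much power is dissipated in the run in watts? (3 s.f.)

3.18 W

ρ = 1.65 μΩ·cm = 1.65×10^-8 Ω·m
Section 1: A_strand = π(3.4150e-04)² = 3.664e-07 m²; R₁ = ρL/(N·A_s) = (1.65×10^-8)(4.89)/(8×3.664e-07) = 0.02753 Ω
Section 2: A = 1.25 mm² = 1.250e-06 m²
R₂ = (1.65×10^-8)(15.7)/(1.250e-06) = 0.2072 Ω
R = R₁ + R₂ = 0.2348 Ω
P = I²R = (3.68)² × 0.2348 = 3.18 W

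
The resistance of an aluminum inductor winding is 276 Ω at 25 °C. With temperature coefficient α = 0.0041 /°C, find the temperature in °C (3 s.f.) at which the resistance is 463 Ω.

R = R₀(1 + α(T − T₀)) ⇒ T = T₀ + (R/R₀ − 1)/α
T = 25 + (463/276 − 1)/0.0041 = 25 + (0.6775)/0.0041 = 190 °C

190 °C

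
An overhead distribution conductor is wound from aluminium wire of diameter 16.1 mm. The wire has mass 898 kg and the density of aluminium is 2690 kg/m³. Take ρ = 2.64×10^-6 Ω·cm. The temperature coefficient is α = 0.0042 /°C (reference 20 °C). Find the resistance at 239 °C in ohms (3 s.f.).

0.408 Ω

ρ = 2.64×10^-6 Ω·cm = 2.64×10^-8 Ω·m
A = π(d/2)² = π(8.0500e-03 m)² = 2.0358e-04 m²
L = m/(density·A) = 898/(2690×2.0358e-04) = 1640 m
R = ρL/A = (2.64×10^-8)(1640)/(2.0358e-04) = 0.2126 Ω
R(239 °C) = 0.2126 × (1 + 0.0042×219) = 0.408 Ω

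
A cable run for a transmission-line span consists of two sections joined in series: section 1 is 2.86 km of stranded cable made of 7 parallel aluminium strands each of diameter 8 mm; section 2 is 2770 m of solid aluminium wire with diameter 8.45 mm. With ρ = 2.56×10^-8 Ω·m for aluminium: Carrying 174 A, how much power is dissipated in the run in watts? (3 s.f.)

44600 W

Section 1: A_strand = π(4.0000e-03)² = 5.027e-05 m²; R₁ = ρL/(N·A_s) = (2.56×10^-8)(2860)/(7×5.027e-05) = 0.2081 Ω
Section 2: A = π(d/2)² = π(4.2250e-03 m)² = 5.608e-05 m²
R₂ = (2.56×10^-8)(2770)/(5.608e-05) = 1.264 Ω
R = R₁ + R₂ = 1.473 Ω
P = I²R = (174)² × 1.473 = 44600 W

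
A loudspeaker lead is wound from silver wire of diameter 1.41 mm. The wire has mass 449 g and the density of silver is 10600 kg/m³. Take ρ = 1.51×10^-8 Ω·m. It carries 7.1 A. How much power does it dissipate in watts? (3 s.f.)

13.2 W

A = π(d/2)² = π(7.0500e-04 m)² = 1.5615e-06 m²
L = m/(density·A) = 0.449/(10600×1.5615e-06) = 27.13 m
R = ρL/A = (1.51×10^-8)(27.13)/(1.5615e-06) = 0.2623 Ω
P = I²R = (7.1)² × 0.2623 = 13.2 W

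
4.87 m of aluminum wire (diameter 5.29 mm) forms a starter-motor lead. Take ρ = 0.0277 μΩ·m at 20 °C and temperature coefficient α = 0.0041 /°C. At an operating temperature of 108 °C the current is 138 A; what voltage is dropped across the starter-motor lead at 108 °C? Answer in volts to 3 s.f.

1.15 V

ρ = 0.0277 μΩ·m = 2.77×10^-8 Ω·m
A = π(d/2)² = π(2.6450e-03 m)² = 2.198e-05 m²
R₍20₎ = ρL/A = (2.77×10^-8)(4.87)/(2.198e-05) = 0.006138 Ω
R₍108₎ = R₍20₎(1 + αΔT) = 0.006138 × (1 + 0.0041×88) = 0.008352 Ω
V = IR = 138 × 0.008352 = 1.15 V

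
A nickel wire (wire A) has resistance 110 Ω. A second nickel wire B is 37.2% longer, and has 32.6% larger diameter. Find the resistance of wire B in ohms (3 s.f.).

R ∝ L/d², so R_B/R_A = (1 + 37.2/100) × (1 + 32.6/100)⁻²
= 1.372 × 0.5687 = 0.7803
R_B = 0.7803 × 110 = 85.8 Ω

85.8 Ω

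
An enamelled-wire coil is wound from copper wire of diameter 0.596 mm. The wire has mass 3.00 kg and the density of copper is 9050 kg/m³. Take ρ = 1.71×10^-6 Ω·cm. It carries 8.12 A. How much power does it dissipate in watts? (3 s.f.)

ρ = 1.71×10^-6 Ω·cm = 1.71×10^-8 Ω·m
A = π(d/2)² = π(2.9800e-04 m)² = 2.7899e-07 m²
L = m/(density·A) = 3/(9050×2.7899e-07) = 1188 m
R = ρL/A = (1.71×10^-8)(1188)/(2.7899e-07) = 72.83 Ω
P = I²R = (8.12)² × 72.83 = 4800 W

4800 W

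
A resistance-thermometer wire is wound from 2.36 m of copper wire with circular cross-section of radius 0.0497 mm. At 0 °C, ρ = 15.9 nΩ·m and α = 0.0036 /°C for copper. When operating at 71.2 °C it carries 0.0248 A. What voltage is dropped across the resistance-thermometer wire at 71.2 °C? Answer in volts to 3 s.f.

ρ = 15.9 nΩ·m = 1.59×10^-8 Ω·m
A = πr² = π(4.9700e-05 m)² = 7.760e-09 m²
R₍0₎ = ρL/A = (1.59×10^-8)(2.36)/(7.760e-09) = 4.836 Ω
R₍71.2₎ = R₍0₎(1 + αΔT) = 4.836 × (1 + 0.0036×71.2) = 6.075 Ω
V = IR = 0.0248 × 6.075 = 0.151 V

0.151 V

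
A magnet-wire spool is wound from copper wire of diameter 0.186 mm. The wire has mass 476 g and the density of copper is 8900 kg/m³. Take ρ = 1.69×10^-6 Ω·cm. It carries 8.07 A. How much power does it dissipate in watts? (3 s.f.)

ρ = 1.69×10^-6 Ω·cm = 1.69×10^-8 Ω·m
A = π(d/2)² = π(9.3000e-05 m)² = 2.7172e-08 m²
L = m/(density·A) = 0.476/(8900×2.7172e-08) = 1968 m
R = ρL/A = (1.69×10^-8)(1968)/(2.7172e-08) = 1224 Ω
P = I²R = (8.07)² × 1224 = 79700 W

79700 W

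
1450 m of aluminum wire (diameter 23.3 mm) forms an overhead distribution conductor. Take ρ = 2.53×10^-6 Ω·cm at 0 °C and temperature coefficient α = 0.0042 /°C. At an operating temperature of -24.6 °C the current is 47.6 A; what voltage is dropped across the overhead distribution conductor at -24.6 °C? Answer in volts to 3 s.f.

3.67 V

ρ = 2.53×10^-6 Ω·cm = 2.53×10^-8 Ω·m
A = π(d/2)² = π(1.1650e-02 m)² = 4.264e-04 m²
R₍0₎ = ρL/A = (2.53×10^-8)(1450)/(4.264e-04) = 0.08604 Ω
R₍-24.6₎ = R₍0₎(1 + αΔT) = 0.08604 × (1 + 0.0042×-24.6) = 0.07715 Ω
V = IR = 47.6 × 0.07715 = 3.67 V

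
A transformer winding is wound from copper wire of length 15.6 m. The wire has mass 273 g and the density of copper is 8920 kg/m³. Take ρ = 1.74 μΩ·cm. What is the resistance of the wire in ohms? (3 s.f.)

0.138 Ω

ρ = 1.74 μΩ·cm = 1.74×10^-8 Ω·m
A = m/(density·L) = 0.273/(8920×15.6) = 1.9619e-06 m²
R = ρL/A = (1.74×10^-8)(15.6)/(1.9619e-06) = 0.138 Ω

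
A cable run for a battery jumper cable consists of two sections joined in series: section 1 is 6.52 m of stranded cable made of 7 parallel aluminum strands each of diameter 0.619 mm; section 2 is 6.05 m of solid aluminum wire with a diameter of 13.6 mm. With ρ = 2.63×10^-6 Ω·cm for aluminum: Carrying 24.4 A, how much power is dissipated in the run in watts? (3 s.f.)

49.1 W

ρ = 2.63×10^-6 Ω·cm = 2.63×10^-8 Ω·m
Section 1: A_strand = π(3.0950e-04)² = 3.009e-07 m²; R₁ = ρL/(N·A_s) = (2.63×10^-8)(6.52)/(7×3.009e-07) = 0.0814 Ω
Section 2: A = π(d/2)² = π(6.8000e-03 m)² = 1.453e-04 m²
R₂ = (2.63×10^-8)(6.05)/(1.453e-04) = 0.001095 Ω
R = R₁ + R₂ = 0.0825 Ω
P = I²R = (24.4)² × 0.0825 = 49.1 W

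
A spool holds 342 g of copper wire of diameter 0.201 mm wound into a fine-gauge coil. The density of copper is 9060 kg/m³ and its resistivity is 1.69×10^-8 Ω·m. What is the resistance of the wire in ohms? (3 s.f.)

634 Ω

A = π(d/2)² = π(1.0050e-04 m)² = 3.1731e-08 m²
L = m/(density·A) = 0.342/(9060×3.1731e-08) = 1190 m
R = ρL/A = (1.69×10^-8)(1190)/(3.1731e-08) = 634 Ω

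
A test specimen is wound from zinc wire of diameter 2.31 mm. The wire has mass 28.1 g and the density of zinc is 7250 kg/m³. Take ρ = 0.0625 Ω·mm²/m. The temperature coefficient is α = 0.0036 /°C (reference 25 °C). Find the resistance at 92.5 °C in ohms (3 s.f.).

ρ = 0.0625 Ω·mm²/m = 6.25×10^-8 Ω·m
A = π(d/2)² = π(1.1550e-03 m)² = 4.1910e-06 m²
L = m/(density·A) = 0.0281/(7250×4.1910e-06) = 0.9248 m
R = ρL/A = (6.25×10^-8)(0.9248)/(4.1910e-06) = 0.01379 Ω
R(92.5 °C) = 0.01379 × (1 + 0.0036×67.5) = 0.0171 Ω

0.0171 Ω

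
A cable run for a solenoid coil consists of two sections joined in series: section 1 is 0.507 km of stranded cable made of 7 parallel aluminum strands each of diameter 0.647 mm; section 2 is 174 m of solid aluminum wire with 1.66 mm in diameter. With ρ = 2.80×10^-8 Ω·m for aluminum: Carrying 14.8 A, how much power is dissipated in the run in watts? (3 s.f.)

1840 W

Section 1: A_strand = π(3.2350e-04)² = 3.288e-07 m²; R₁ = ρL/(N·A_s) = (2.80×10^-8)(507)/(7×3.288e-07) = 6.168 Ω
Section 2: A = π(d/2)² = π(8.3000e-04 m)² = 2.164e-06 m²
R₂ = (2.80×10^-8)(174)/(2.164e-06) = 2.251 Ω
R = R₁ + R₂ = 8.419 Ω
P = I²R = (14.8)² × 8.419 = 1840 W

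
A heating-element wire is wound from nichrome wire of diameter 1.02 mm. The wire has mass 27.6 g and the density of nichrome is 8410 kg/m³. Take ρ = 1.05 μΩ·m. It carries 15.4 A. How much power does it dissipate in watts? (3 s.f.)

ρ = 1.05 μΩ·m = 1.05×10^-6 Ω·m
A = π(d/2)² = π(5.1000e-04 m)² = 8.1713e-07 m²
L = m/(density·A) = 0.0276/(8410×8.1713e-07) = 4.016 m
R = ρL/A = (1.05×10^-6)(4.016)/(8.1713e-07) = 5.161 Ω
P = I²R = (15.4)² × 5.161 = 1220 W

1220 W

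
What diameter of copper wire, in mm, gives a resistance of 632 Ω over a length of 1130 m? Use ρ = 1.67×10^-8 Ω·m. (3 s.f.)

0.195 mm

A = ρL/R = (1.67×10^-8)(1130)/(632) = 2.986e-08 m²
d = 2√(A/π) = 1.950e-04 m = 0.195 mm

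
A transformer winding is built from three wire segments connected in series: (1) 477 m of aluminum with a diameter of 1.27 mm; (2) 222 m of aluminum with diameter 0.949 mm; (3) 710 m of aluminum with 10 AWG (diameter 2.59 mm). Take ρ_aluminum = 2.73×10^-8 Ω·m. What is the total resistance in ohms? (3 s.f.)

Seg 1: A = π(d/2)² = π(6.3500e-04 m)² = 1.267e-06 m²
R_1 = (2.73×10^-8)(477)/(1.267e-06) = 10.28 Ω
Seg 2: A = π(d/2)² = π(4.7450e-04 m)² = 7.073e-07 m²
R_2 = (2.73×10^-8)(222)/(7.073e-07) = 8.568 Ω
Seg 3: A = π(2.59/2 mm)² = π(1.2950e-03 m)² = 5.269e-06 m²
R_3 = (2.73×10^-8)(710)/(5.269e-06) = 3.679 Ω
R_total = R_1 + R_2 + R_3 = 22.5 Ω

22.5 Ω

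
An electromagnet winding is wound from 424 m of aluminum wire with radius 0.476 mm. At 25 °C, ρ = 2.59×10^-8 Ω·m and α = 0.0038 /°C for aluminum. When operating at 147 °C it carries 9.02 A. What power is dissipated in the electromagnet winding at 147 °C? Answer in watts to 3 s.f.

A = πr² = π(4.7600e-04 m)² = 7.118e-07 m²
R₍25₎ = ρL/A = (2.59×10^-8)(424)/(7.118e-07) = 15.43 Ω
R₍147₎ = R₍25₎(1 + αΔT) = 15.43 × (1 + 0.0038×122) = 22.58 Ω
P = I²R = (9.02)² × 22.58 = 1840 W

1840 W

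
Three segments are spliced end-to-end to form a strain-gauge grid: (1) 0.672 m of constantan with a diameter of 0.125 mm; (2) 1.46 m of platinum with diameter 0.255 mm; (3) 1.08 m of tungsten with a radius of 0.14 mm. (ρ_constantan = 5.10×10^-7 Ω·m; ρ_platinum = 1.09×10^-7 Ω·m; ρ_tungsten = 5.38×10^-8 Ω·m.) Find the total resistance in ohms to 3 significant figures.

32.0 Ω

Seg 1: A = π(d/2)² = π(6.2500e-05 m)² = 1.227e-08 m²
R_1 = (5.10×10^-7)(0.672)/(1.227e-08) = 27.93 Ω
Seg 2: A = π(d/2)² = π(1.2750e-04 m)² = 5.107e-08 m²
R_2 = (1.09×10^-7)(1.46)/(5.107e-08) = 3.116 Ω
Seg 3: A = πr² = π(1.4000e-04 m)² = 6.158e-08 m²
R_3 = (5.38×10^-8)(1.08)/(6.158e-08) = 0.9436 Ω
R_total = R_1 + R_2 + R_3 = 32.0 Ω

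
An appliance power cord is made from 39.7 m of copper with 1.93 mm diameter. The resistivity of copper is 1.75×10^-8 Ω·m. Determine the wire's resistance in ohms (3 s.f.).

A = π(d/2)² = π(9.6500e-04 m)² = 2.926e-06 m²
R = ρL/A = (1.75×10^-8)(39.7 m)/(2.926e-06 m²) = 0.237 Ω

0.237 Ω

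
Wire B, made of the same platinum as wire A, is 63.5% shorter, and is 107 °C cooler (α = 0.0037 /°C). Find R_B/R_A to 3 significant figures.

R ∝ ρL/d² with ρ ∝ (1+αΔT), so R_B/R_A = (1 − 63.5/100) × (1 − 0.0037×107)
= 0.365 × 0.6041 = 0.220

0.220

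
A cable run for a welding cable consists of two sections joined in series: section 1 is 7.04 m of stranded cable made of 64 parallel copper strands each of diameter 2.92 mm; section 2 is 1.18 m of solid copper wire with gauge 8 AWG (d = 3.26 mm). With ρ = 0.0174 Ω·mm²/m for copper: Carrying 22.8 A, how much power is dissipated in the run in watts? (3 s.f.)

ρ = 0.0174 Ω·mm²/m = 1.74×10^-8 Ω·m
Section 1: A_strand = π(1.4600e-03)² = 6.697e-06 m²; R₁ = ρL/(N·A_s) = (1.74×10^-8)(7.04)/(64×6.697e-06) = 2.858×10^-4 Ω
Section 2: A = π(3.26/2 mm)² = π(1.6300e-03 m)² = 8.347e-06 m²
R₂ = (1.74×10^-8)(1.18)/(8.347e-06) = 0.00246 Ω
R = R₁ + R₂ = 0.002746 Ω
P = I²R = (22.8)² × 0.002746 = 1.43 W

1.43 W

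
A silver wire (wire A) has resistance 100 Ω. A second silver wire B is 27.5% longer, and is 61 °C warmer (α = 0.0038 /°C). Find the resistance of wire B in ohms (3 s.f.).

R ∝ ρL/d² with ρ ∝ (1+αΔT), so R_B/R_A = (1 + 27.5/100) × (1 + 0.0038×61)
= 1.275 × 1.232 = 1.571
R_B = 1.571 × 100 = 157 Ω

157 Ω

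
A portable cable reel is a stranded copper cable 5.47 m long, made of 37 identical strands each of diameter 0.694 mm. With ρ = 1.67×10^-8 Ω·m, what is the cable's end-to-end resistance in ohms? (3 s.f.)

A_strand = π(3.4700e-04 m)² = 3.783e-07 m²
R_strand = ρL/A = (1.67×10^-8)(5.47)/(3.783e-07) = 0.2415 Ω
R_total = R_strand/N = 0.2415/37 = 0.00653 Ω

0.00653 Ω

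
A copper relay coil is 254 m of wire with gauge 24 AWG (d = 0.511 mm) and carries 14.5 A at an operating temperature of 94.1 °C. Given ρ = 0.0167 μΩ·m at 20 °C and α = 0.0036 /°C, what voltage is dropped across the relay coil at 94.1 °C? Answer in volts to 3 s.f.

380 V

ρ = 0.0167 μΩ·m = 1.67×10^-8 Ω·m
A = π(0.511/2 mm)² = π(2.5550e-04 m)² = 2.051e-07 m²
R₍20₎ = ρL/A = (1.67×10^-8)(254)/(2.051e-07) = 20.68 Ω
R₍94.1₎ = R₍20₎(1 + αΔT) = 20.68 × (1 + 0.0036×74.1) = 26.2 Ω
V = IR = 14.5 × 26.2 = 380 V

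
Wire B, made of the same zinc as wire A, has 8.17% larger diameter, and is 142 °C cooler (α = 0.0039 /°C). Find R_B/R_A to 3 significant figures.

R ∝ ρL/d² with ρ ∝ (1+αΔT), so R_B/R_A = (1 + 8.17/100)⁻² × (1 − 0.0039×142)
= 0.8547 × 0.4462 = 0.381

0.381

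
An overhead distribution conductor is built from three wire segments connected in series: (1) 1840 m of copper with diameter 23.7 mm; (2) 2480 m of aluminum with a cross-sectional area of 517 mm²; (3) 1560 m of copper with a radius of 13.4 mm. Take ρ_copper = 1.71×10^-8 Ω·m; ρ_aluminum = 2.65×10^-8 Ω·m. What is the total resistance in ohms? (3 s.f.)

Seg 1: A = π(d/2)² = π(1.1850e-02 m)² = 4.412e-04 m²
R_1 = (1.71×10^-8)(1840)/(4.412e-04) = 0.07132 Ω
Seg 2: A = 517 mm² = 5.170e-04 m²
R_2 = (2.65×10^-8)(2480)/(5.170e-04) = 0.1271 Ω
Seg 3: A = πr² = π(1.3400e-02 m)² = 5.641e-04 m²
R_3 = (1.71×10^-8)(1560)/(5.641e-04) = 0.04729 Ω
R_total = R_1 + R_2 + R_3 = 0.246 Ω

0.246 Ω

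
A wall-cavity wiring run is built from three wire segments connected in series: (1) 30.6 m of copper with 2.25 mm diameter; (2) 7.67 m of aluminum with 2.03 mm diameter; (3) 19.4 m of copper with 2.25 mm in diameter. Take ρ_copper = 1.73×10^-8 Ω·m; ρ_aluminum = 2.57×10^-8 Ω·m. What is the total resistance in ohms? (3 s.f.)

0.278 Ω

Seg 1: A = π(d/2)² = π(1.1250e-03 m)² = 3.976e-06 m²
R_1 = (1.73×10^-8)(30.6)/(3.976e-06) = 0.1331 Ω
Seg 2: A = π(d/2)² = π(1.0150e-03 m)² = 3.237e-06 m²
R_2 = (2.57×10^-8)(7.67)/(3.237e-06) = 0.0609 Ω
Seg 3: A = π(d/2)² = π(1.1250e-03 m)² = 3.976e-06 m²
R_3 = (1.73×10^-8)(19.4)/(3.976e-06) = 0.08441 Ω
R_total = R_1 + R_2 + R_3 = 0.278 Ω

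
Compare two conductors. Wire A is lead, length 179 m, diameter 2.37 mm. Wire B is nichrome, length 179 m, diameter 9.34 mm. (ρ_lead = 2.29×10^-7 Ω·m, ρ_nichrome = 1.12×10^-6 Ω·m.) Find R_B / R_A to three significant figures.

R ∝ ρL/d², so R_B/R_A = (ρ_B/ρ_A) × (d_A/d_B)²
= (1.12×10^-6/2.29×10^-7) × (2.37/9.34)² = 0.315

0.315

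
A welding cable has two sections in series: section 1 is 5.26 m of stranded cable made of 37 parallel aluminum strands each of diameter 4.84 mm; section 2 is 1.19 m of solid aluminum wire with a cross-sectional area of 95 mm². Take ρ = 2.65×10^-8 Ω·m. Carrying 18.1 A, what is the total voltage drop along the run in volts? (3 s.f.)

0.00971 V

Section 1: A_strand = π(2.4200e-03)² = 1.840e-05 m²; R₁ = ρL/(N·A_s) = (2.65×10^-8)(5.26)/(37×1.840e-05) = 2.048×10^-4 Ω
Section 2: A = 95 mm² = 9.500e-05 m²
R₂ = (2.65×10^-8)(1.19)/(9.500e-05) = 3.319×10^-4 Ω
R = R₁ + R₂ = 5.367×10^-4 Ω
V = IR = 18.1 × 5.367×10^-4 = 0.00971 V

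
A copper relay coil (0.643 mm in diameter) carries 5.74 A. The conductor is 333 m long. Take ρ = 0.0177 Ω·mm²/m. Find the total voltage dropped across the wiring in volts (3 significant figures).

104 V

ρ = 0.0177 Ω·mm²/m = 1.77×10^-8 Ω·m
A = π(d/2)² = π(3.2150e-04 m)² = 3.247e-07 m²
R = ρL/A = (1.77×10^-8)(333)/(3.247e-07) = 18.15 Ω
V = IR = 5.74 × 18.15 = 104 V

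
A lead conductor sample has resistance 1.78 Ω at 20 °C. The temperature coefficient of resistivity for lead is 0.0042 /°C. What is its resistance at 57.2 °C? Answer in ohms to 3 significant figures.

ΔT = 57.2 − 20 = 37.2 °C
R = R₀(1 + αΔT) = 1.78 × (1 + 0.0042×37.2) = 1.78 × 1.156 = 2.06 Ω

2.06 Ω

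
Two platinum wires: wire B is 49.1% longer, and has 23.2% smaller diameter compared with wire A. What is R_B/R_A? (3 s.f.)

2.53

R ∝ L/d², so R_B/R_A = (1 + 49.1/100) × (1 − 23.2/100)⁻²
= 1.491 × 1.695 = 2.53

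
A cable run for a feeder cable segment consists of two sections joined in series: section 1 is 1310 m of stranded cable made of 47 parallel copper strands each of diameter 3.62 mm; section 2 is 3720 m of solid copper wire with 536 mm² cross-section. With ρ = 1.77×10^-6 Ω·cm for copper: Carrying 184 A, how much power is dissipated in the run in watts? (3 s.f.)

ρ = 1.77×10^-6 Ω·cm = 1.77×10^-8 Ω·m
Section 1: A_strand = π(1.8100e-03)² = 1.029e-05 m²; R₁ = ρL/(N·A_s) = (1.77×10^-8)(1310)/(47×1.029e-05) = 0.04793 Ω
Section 2: A = 536 mm² = 5.360e-04 m²
R₂ = (1.77×10^-8)(3720)/(5.360e-04) = 0.1228 Ω
R = R₁ + R₂ = 0.1708 Ω
P = I²R = (184)² × 0.1708 = 5780 W

5780 W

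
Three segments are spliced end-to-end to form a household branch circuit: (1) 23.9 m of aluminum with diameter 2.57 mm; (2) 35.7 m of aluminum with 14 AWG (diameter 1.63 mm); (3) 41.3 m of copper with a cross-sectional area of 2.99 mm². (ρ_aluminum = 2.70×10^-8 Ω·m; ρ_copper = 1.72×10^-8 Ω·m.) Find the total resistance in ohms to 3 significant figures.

Seg 1: A = π(d/2)² = π(1.2850e-03 m)² = 5.187e-06 m²
R_1 = (2.70×10^-8)(23.9)/(5.187e-06) = 0.1244 Ω
Seg 2: A = π(1.63/2 mm)² = π(8.1500e-04 m)² = 2.087e-06 m²
R_2 = (2.70×10^-8)(35.7)/(2.087e-06) = 0.4619 Ω
Seg 3: A = 2.99 mm² = 2.990e-06 m²
R_3 = (1.72×10^-8)(41.3)/(2.990e-06) = 0.2376 Ω
R_total = R_1 + R_2 + R_3 = 0.824 Ω

0.824 Ω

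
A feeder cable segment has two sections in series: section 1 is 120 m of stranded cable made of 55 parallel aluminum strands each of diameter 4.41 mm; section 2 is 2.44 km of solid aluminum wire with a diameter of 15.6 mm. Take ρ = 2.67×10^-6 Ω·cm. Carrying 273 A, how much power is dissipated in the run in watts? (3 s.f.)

ρ = 2.67×10^-6 Ω·cm = 2.67×10^-8 Ω·m
Section 1: A_strand = π(2.2050e-03)² = 1.527e-05 m²; R₁ = ρL/(N·A_s) = (2.67×10^-8)(120)/(55×1.527e-05) = 0.003814 Ω
Section 2: A = π(d/2)² = π(7.8000e-03 m)² = 1.911e-04 m²
R₂ = (2.67×10^-8)(2440)/(1.911e-04) = 0.3408 Ω
R = R₁ + R₂ = 0.3447 Ω
P = I²R = (273)² × 0.3447 = 25700 W

25700 W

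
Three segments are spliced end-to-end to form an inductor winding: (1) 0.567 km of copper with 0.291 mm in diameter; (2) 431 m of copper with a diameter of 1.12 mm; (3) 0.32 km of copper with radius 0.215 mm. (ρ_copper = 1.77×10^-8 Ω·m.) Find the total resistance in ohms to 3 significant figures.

Seg 1: A = π(d/2)² = π(1.4550e-04 m)² = 6.651e-08 m²
R_1 = (1.77×10^-8)(567)/(6.651e-08) = 150.9 Ω
Seg 2: A = π(d/2)² = π(5.6000e-04 m)² = 9.852e-07 m²
R_2 = (1.77×10^-8)(431)/(9.852e-07) = 7.743 Ω
Seg 3: A = πr² = π(2.1500e-04 m)² = 1.452e-07 m²
R_3 = (1.77×10^-8)(320)/(1.452e-07) = 39 Ω
R_total = R_1 + R_2 + R_3 = 198 Ω

198 Ω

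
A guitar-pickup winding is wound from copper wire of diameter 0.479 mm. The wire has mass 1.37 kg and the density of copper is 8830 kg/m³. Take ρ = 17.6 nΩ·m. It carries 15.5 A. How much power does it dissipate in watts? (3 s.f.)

20200 W

ρ = 17.6 nΩ·m = 1.76×10^-8 Ω·m
A = π(d/2)² = π(2.3950e-04 m)² = 1.8020e-07 m²
L = m/(density·A) = 1.37/(8830×1.8020e-07) = 861 m
R = ρL/A = (1.76×10^-8)(861)/(1.8020e-07) = 84.09 Ω
P = I²R = (15.5)² × 84.09 = 20200 W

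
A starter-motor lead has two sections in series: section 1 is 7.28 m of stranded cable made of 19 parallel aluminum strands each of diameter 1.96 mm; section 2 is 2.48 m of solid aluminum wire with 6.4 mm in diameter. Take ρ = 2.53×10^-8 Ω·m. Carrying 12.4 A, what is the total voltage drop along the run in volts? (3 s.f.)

Section 1: A_strand = π(9.8000e-04)² = 3.017e-06 m²; R₁ = ρL/(N·A_s) = (2.53×10^-8)(7.28)/(19×3.017e-06) = 0.003213 Ω
Section 2: A = π(d/2)² = π(3.2000e-03 m)² = 3.217e-05 m²
R₂ = (2.53×10^-8)(2.48)/(3.217e-05) = 0.00195 Ω
R = R₁ + R₂ = 0.005163 Ω
V = IR = 12.4 × 0.005163 = 0.0640 V

0.0640 V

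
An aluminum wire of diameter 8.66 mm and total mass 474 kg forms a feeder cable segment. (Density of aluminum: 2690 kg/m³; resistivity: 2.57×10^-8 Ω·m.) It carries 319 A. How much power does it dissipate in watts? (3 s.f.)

A = π(d/2)² = π(4.3300e-03 m)² = 5.8901e-05 m²
L = m/(density·A) = 474/(2690×5.8901e-05) = 2992 m
R = ρL/A = (2.57×10^-8)(2992)/(5.8901e-05) = 1.305 Ω
P = I²R = (319)² × 1.305 = 1.33×10^5 W

1.33×10^5 W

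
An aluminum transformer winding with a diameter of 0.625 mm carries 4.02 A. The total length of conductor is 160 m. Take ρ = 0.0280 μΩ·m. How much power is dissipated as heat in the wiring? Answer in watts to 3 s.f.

ρ = 0.0280 μΩ·m = 2.80×10^-8 Ω·m
A = π(d/2)² = π(3.1250e-04 m)² = 3.068e-07 m²
R = ρL/A = (2.80×10^-8)(160)/(3.068e-07) = 14.6 Ω
P = I²R = (4.02)² × 14.6 = 236 W

236 W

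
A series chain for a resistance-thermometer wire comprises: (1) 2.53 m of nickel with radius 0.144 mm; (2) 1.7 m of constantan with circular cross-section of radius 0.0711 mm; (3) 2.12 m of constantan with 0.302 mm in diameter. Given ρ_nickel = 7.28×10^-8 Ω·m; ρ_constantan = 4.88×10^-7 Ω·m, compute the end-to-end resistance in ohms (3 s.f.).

69.5 Ω

Seg 1: A = πr² = π(1.4400e-04 m)² = 6.514e-08 m²
R_1 = (7.28×10^-8)(2.53)/(6.514e-08) = 2.827 Ω
Seg 2: A = πr² = π(7.1100e-05 m)² = 1.588e-08 m²
R_2 = (4.88×10^-7)(1.7)/(1.588e-08) = 52.24 Ω
Seg 3: A = π(d/2)² = π(1.5100e-04 m)² = 7.163e-08 m²
R_3 = (4.88×10^-7)(2.12)/(7.163e-08) = 14.44 Ω
R_total = R_1 + R_2 + R_3 = 69.5 Ω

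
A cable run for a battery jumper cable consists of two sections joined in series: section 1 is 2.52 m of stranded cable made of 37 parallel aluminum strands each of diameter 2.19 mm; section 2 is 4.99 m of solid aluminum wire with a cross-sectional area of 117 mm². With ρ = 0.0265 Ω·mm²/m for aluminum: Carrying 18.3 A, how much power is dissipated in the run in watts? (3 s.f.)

0.539 W

ρ = 0.0265 Ω·mm²/m = 2.65×10^-8 Ω·m
Section 1: A_strand = π(1.0950e-03)² = 3.767e-06 m²; R₁ = ρL/(N·A_s) = (2.65×10^-8)(2.52)/(37×3.767e-06) = 4.791×10^-4 Ω
Section 2: A = 117 mm² = 1.170e-04 m²
R₂ = (2.65×10^-8)(4.99)/(1.170e-04) = 0.00113 Ω
R = R₁ + R₂ = 0.001609 Ω
P = I²R = (18.3)² × 0.001609 = 0.539 W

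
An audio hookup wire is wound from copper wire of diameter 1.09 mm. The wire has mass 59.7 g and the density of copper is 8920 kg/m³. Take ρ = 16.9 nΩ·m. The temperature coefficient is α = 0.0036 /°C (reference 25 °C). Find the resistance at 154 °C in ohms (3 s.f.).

ρ = 16.9 nΩ·m = 1.69×10^-8 Ω·m
A = π(d/2)² = π(5.4500e-04 m)² = 9.3313e-07 m²
L = m/(density·A) = 0.0597/(8920×9.3313e-07) = 7.172 m
R = ρL/A = (1.69×10^-8)(7.172)/(9.3313e-07) = 0.1299 Ω
R(154 °C) = 0.1299 × (1 + 0.0036×129) = 0.190 Ω

0.190 Ω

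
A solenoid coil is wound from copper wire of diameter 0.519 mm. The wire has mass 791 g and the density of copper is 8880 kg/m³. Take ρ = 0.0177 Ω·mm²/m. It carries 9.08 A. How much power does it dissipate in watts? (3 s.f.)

2900 W

ρ = 0.0177 Ω·mm²/m = 1.77×10^-8 Ω·m
A = π(d/2)² = π(2.5950e-04 m)² = 2.1156e-07 m²
L = m/(density·A) = 0.791/(8880×2.1156e-07) = 421.1 m
R = ρL/A = (1.77×10^-8)(421.1)/(2.1156e-07) = 35.23 Ω
P = I²R = (9.08)² × 35.23 = 2900 W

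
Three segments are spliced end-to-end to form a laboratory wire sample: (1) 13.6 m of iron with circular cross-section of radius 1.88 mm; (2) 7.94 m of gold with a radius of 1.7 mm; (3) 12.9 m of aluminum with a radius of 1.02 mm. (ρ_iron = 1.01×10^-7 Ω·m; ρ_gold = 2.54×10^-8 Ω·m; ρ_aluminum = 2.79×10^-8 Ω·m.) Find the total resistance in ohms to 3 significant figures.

Seg 1: A = πr² = π(1.8800e-03 m)² = 1.110e-05 m²
R_1 = (1.01×10^-7)(13.6)/(1.110e-05) = 0.1237 Ω
Seg 2: A = πr² = π(1.7000e-03 m)² = 9.079e-06 m²
R_2 = (2.54×10^-8)(7.94)/(9.079e-06) = 0.02221 Ω
Seg 3: A = πr² = π(1.0200e-03 m)² = 3.269e-06 m²
R_3 = (2.79×10^-8)(12.9)/(3.269e-06) = 0.1101 Ω
R_total = R_1 + R_2 + R_3 = 0.256 Ω

0.256 Ω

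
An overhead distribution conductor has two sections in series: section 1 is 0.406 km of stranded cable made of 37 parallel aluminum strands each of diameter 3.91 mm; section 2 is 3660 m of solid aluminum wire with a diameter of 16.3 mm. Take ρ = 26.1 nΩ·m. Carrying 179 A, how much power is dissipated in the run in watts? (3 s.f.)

ρ = 26.1 nΩ·m = 2.61×10^-8 Ω·m
Section 1: A_strand = π(1.9550e-03)² = 1.201e-05 m²; R₁ = ρL/(N·A_s) = (2.61×10^-8)(406)/(37×1.201e-05) = 0.02385 Ω
Section 2: A = π(d/2)² = π(8.1500e-03 m)² = 2.087e-04 m²
R₂ = (2.61×10^-8)(3660)/(2.087e-04) = 0.4578 Ω
R = R₁ + R₂ = 0.4816 Ω
P = I²R = (179)² × 0.4816 = 15400 W

15400 W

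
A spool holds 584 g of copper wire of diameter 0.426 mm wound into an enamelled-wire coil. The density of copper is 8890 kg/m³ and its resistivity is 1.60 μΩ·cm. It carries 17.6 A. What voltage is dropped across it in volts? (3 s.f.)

911 V

ρ = 1.60 μΩ·cm = 1.60×10^-8 Ω·m
A = π(d/2)² = π(2.1300e-04 m)² = 1.4253e-07 m²
L = m/(density·A) = 0.584/(8890×1.4253e-07) = 460.9 m
R = ρL/A = (1.60×10^-8)(460.9)/(1.4253e-07) = 51.74 Ω
V = IR = 17.6 × 51.74 = 911 V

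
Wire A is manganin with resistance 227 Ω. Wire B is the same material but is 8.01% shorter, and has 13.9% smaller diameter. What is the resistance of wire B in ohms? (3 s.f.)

282 Ω

R ∝ L/d², so R_B/R_A = (1 − 8.01/100) × (1 − 13.9/100)⁻²
= 0.9199 × 1.349 = 1.241
R_B = 1.241 × 227 = 282 Ω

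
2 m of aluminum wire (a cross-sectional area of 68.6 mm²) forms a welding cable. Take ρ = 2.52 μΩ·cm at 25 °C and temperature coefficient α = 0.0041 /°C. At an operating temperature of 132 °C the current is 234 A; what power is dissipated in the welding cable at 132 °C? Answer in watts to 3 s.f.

57.9 W

ρ = 2.52 μΩ·cm = 2.52×10^-8 Ω·m
A = 68.6 mm² = 6.860e-05 m²
R₍25₎ = ρL/A = (2.52×10^-8)(2)/(6.860e-05) = 7.347×10^-4 Ω
R₍132₎ = R₍25₎(1 + αΔT) = 7.347×10^-4 × (1 + 0.0041×107) = 0.001057 Ω
P = I²R = (234)² × 0.001057 = 57.9 W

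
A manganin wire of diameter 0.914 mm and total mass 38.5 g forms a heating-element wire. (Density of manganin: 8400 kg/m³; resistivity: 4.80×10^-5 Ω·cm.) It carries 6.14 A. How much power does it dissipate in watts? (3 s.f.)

193 W

ρ = 4.80×10^-5 Ω·cm = 4.80×10^-7 Ω·m
A = π(d/2)² = π(4.5700e-04 m)² = 6.5612e-07 m²
L = m/(density·A) = 0.0385/(8400×6.5612e-07) = 6.986 m
R = ρL/A = (4.80×10^-7)(6.986)/(6.5612e-07) = 5.11 Ω
P = I²R = (6.14)² × 5.11 = 193 W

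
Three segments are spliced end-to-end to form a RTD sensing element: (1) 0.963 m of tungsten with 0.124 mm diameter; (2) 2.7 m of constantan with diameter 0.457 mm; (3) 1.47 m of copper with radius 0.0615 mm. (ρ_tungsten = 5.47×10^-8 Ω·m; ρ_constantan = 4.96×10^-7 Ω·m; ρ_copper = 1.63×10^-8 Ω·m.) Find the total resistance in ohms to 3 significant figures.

14.5 Ω

Seg 1: A = π(d/2)² = π(6.2000e-05 m)² = 1.208e-08 m²
R_1 = (5.47×10^-8)(0.963)/(1.208e-08) = 4.362 Ω
Seg 2: A = π(d/2)² = π(2.2850e-04 m)² = 1.640e-07 m²
R_2 = (4.96×10^-7)(2.7)/(1.640e-07) = 8.164 Ω
Seg 3: A = πr² = π(6.1500e-05 m)² = 1.188e-08 m²
R_3 = (1.63×10^-8)(1.47)/(1.188e-08) = 2.017 Ω
R_total = R_1 + R_2 + R_3 = 14.5 Ω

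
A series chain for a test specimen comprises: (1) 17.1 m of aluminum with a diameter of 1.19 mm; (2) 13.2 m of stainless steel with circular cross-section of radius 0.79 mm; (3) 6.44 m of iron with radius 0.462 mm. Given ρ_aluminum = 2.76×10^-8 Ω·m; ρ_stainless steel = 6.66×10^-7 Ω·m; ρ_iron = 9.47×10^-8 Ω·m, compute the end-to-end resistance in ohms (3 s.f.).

5.82 Ω

Seg 1: A = π(d/2)² = π(5.9500e-04 m)² = 1.112e-06 m²
R_1 = (2.76×10^-8)(17.1)/(1.112e-06) = 0.4243 Ω
Seg 2: A = πr² = π(7.9000e-04 m)² = 1.961e-06 m²
R_2 = (6.66×10^-7)(13.2)/(1.961e-06) = 4.484 Ω
Seg 3: A = πr² = π(4.6200e-04 m)² = 6.706e-07 m²
R_3 = (9.47×10^-8)(6.44)/(6.706e-07) = 0.9095 Ω
R_total = R_1 + R_2 + R_3 = 5.82 Ω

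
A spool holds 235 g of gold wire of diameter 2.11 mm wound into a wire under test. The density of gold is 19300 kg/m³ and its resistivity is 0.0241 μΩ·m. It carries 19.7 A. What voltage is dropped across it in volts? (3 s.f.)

0.473 V

ρ = 0.0241 μΩ·m = 2.41×10^-8 Ω·m
A = π(d/2)² = π(1.0550e-03 m)² = 3.4967e-06 m²
L = m/(density·A) = 0.235/(19300×3.4967e-06) = 3.482 m
R = ρL/A = (2.41×10^-8)(3.482)/(3.4967e-06) = 0.024 Ω
V = IR = 19.7 × 0.024 = 0.473 V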